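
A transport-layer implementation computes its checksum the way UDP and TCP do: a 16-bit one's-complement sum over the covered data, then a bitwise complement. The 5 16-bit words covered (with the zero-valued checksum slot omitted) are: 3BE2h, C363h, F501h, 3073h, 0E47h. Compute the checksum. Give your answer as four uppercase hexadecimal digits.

One's-complement addition (fold any carry out of bit 15 back into bit 0):
  0x3BE2 + 0xC363 = 0x0FF45
  0xFF45 + 0xF501 = 0x1F446 → wrap carry → 0xF447
  0xF447 + 0x3073 = 0x124BA → wrap carry → 0x24BB
  0x24BB + 0x0E47 = 0x03302
One's-complement sum = 0x3302.
Checksum = ~0x3302 & 0xFFFF = 0xCCFD.

CCFD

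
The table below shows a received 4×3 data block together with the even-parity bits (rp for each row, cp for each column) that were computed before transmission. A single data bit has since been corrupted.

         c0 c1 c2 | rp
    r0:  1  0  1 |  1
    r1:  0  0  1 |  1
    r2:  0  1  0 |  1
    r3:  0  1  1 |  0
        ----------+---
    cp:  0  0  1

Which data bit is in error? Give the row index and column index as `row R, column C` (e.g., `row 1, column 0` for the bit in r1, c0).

row 0, column 0

Recompute each row's even parity and compare to rp:
  r0: data parity 0, sent rp 1 → mismatch
  r1: data parity 1, sent rp 1 → ok
  r2: data parity 1, sent rp 1 → ok
  r3: data parity 0, sent rp 0 → ok
Recompute each column's even parity and compare to cp:
  c0: data parity 1, sent cp 0 → mismatch
  c1: data parity 0, sent cp 0 → ok
  c2: data parity 1, sent cp 1 → ok
Exactly one row (r0) and one column (c0) fail → the flipped bit is at their intersection.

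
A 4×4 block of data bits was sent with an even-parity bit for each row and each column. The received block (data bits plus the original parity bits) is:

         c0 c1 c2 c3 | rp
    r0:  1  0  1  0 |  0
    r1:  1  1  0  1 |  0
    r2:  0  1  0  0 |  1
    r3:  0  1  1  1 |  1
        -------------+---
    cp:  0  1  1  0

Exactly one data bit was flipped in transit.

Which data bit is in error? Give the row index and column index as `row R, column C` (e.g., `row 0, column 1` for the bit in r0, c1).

row 1, column 2

Recompute each row's even parity and compare to rp:
  r0: data parity 0, sent rp 0 → ok
  r1: data parity 1, sent rp 0 → mismatch
  r2: data parity 1, sent rp 1 → ok
  r3: data parity 1, sent rp 1 → ok
Recompute each column's even parity and compare to cp:
  c0: data parity 0, sent cp 0 → ok
  c1: data parity 1, sent cp 1 → ok
  c2: data parity 0, sent cp 1 → mismatch
  c3: data parity 0, sent cp 0 → ok
Exactly one row (r1) and one column (c2) fail → the flipped bit is at their intersection.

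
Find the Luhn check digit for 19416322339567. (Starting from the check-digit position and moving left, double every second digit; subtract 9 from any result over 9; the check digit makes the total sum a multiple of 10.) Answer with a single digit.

Partial digits right→left: 7 6 5 9 3 3 2 2 3 6 1 4 9 1
Double every second digit counting from the check-digit position (so the 1st, 3rd, 5th, ... of the partial from the right).
  doubled (with −9 where >9): 5 1 6 4 6 2 9 → sum 33
  kept as-is: 6 9 3 2 6 4 1 → sum 31
Total = 33 + 31 = 64.
Check digit = (10 − (64 mod 10)) mod 10 = 6.

6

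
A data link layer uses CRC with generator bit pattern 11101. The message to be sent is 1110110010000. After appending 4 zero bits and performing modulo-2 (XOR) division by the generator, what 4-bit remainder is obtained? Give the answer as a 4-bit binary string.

1111

Append 4 zeros: 11101100100000000. Divide by 11101 (XOR where the leading bit is 1):
  pos 0: 11101 XOR 11101 = 00000
  pos 5: 10010 XOR 11101 = 01111
  pos 6: 11110 XOR 11101 = 00011
  pos 9: 11000 XOR 11101 = 00101
  pos 11: 10100 XOR 11101 = 01001
  pos 12: 10010 XOR 11101 = 01111
Remainder (last 4 bits) = 1111. This is the CRC / FCS.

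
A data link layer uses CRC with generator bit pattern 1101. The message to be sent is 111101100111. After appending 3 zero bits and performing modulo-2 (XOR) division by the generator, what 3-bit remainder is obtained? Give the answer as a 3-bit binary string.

100

Append 3 zeros: 111101100111000. Divide by 1101 (XOR where the leading bit is 1):
  pos 0: 1111 XOR 1101 = 0010
  pos 2: 1001 XOR 1101 = 0100
  pos 3: 1001 XOR 1101 = 0100
  pos 4: 1000 XOR 1101 = 0101
  pos 5: 1010 XOR 1101 = 0111
  pos 6: 1111 XOR 1101 = 0010
  pos 8: 1011 XOR 1101 = 0110
  pos 9: 1100 XOR 1101 = 0001
Remainder (last 3 bits) = 100. This is the CRC / FCS.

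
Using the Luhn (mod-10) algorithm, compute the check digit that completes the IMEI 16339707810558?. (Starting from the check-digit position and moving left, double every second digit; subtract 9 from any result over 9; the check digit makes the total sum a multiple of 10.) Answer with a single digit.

5

Partial digits right→left: 8 5 5 0 1 8 7 0 7 9 3 3 6 1
Double every second digit counting from the check-digit position (so the 1st, 3rd, 5th, ... of the partial from the right).
  doubled (with −9 where >9): 7 1 2 5 5 6 3 → sum 29
  kept as-is: 5 0 8 0 9 3 1 → sum 26
Total = 29 + 26 = 55.
Check digit = (10 − (55 mod 10)) mod 10 = 5.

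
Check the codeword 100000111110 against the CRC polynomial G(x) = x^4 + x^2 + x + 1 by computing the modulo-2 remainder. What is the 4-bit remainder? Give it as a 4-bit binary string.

0000

Modulo-2 division of 100000111110 by 10111:
  pos 0: 10000 XOR 10111 = 00111
  pos 2: 11101 XOR 10111 = 01010
  pos 3: 10101 XOR 10111 = 00010
  pos 6: 10111 XOR 10111 = 00000
Remainder = 0000 (zero — the frame passes the CRC check).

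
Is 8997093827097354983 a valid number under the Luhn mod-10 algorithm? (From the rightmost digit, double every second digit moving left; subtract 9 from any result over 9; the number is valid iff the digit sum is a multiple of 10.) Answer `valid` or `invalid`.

From the right, keep odd positions and double even positions (subtract 9 from any doubled value over 9):
  doubled (positions 2,4,...): 7 8 6 9 5 7 9 5 9 → sum 65
  kept (positions 1,3,...): 3 9 5 7 0 2 3 0 9 8 → sum 46
Total = 111.
111 mod 10 = 1, so the number is invalid.

invalid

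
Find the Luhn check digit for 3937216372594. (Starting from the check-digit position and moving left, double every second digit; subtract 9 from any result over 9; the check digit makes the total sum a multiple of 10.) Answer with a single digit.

Partial digits right→left: 4 9 5 2 7 3 6 1 2 7 3 9 3
Double every second digit counting from the check-digit position (so the 1st, 3rd, 5th, ... of the partial from the right).
  doubled (with −9 where >9): 8 1 5 3 4 6 6 → sum 33
  kept as-is: 9 2 3 1 7 9 → sum 31
Total = 33 + 31 = 64.
Check digit = (10 − (64 mod 10)) mod 10 = 6.

6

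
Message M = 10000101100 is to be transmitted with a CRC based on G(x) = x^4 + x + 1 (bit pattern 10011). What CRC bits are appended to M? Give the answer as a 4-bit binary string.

0100

Append 4 zeros: 100001011000000. Divide by 10011 (XOR where the leading bit is 1):
  pos 0: 10000 XOR 10011 = 00011
  pos 3: 11101 XOR 10011 = 01110
  pos 4: 11101 XOR 10011 = 01110
  pos 5: 11100 XOR 10011 = 01111
  pos 6: 11110 XOR 10011 = 01101
  pos 7: 11010 XOR 10011 = 01001
  pos 8: 10010 XOR 10011 = 00001
Remainder (last 4 bits) = 0100. This is the CRC / FCS.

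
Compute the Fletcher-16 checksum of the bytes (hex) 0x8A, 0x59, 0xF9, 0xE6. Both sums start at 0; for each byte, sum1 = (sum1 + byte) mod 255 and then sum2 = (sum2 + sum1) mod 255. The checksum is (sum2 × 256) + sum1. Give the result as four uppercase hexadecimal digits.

Running sums (mod 255):
  after byte 0 (0x8A): sum1=138, sum2=138
  after byte 1 (0x59): sum1=227, sum2=110
  after byte 2 (0xF9): sum1=221, sum2=76
  after byte 3 (0xE6): sum1=196, sum2=17
Checksum = sum2·256 + sum1 = 17·256 + 196 = 4548 = 0x11C4.

11C4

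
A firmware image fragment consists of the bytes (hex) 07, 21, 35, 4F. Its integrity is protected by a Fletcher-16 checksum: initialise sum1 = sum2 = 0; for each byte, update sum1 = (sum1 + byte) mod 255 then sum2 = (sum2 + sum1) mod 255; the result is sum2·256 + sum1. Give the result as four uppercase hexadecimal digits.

39AC

Running sums (mod 255):
  after byte 0 (07): sum1=7, sum2=7
  after byte 1 (21): sum1=40, sum2=47
  after byte 2 (35): sum1=93, sum2=140
  after byte 3 (4F): sum1=172, sum2=57
Checksum = sum2·256 + sum1 = 57·256 + 172 = 14764 = 0x39AC.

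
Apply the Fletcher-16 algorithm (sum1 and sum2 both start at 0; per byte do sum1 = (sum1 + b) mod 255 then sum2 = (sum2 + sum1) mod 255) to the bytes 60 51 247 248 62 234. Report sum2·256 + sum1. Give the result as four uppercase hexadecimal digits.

Running sums (mod 255):
  after byte 0 (60): sum1=60, sum2=60
  after byte 1 (51): sum1=111, sum2=171
  after byte 2 (247): sum1=103, sum2=19
  after byte 3 (248): sum1=96, sum2=115
  after byte 4 (62): sum1=158, sum2=18
  after byte 5 (234): sum1=137, sum2=155
Checksum = sum2·256 + sum1 = 155·256 + 137 = 39817 = 0x9B89.

9B89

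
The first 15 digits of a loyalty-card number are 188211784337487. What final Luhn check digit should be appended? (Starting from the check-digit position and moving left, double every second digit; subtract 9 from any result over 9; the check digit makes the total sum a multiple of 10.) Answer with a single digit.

Partial digits right→left: 7 8 4 7 3 3 4 8 7 1 1 2 8 8 1
Double every second digit counting from the check-digit position (so the 1st, 3rd, 5th, ... of the partial from the right).
  doubled (with −9 where >9): 5 8 6 8 5 2 7 2 → sum 43
  kept as-is: 8 7 3 8 1 2 8 → sum 37
Total = 43 + 37 = 80.
Check digit = (10 − (80 mod 10)) mod 10 = 0.

0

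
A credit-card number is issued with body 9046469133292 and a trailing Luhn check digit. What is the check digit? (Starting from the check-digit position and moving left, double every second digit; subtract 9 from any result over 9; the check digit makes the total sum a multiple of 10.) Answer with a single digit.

Partial digits right→left: 2 9 2 3 3 1 9 6 4 6 4 0 9
Double every second digit counting from the check-digit position (so the 1st, 3rd, 5th, ... of the partial from the right).
  doubled (with −9 where >9): 4 4 6 9 8 8 9 → sum 48
  kept as-is: 9 3 1 6 6 0 → sum 25
Total = 48 + 25 = 73.
Check digit = (10 − (73 mod 10)) mod 10 = 7.

7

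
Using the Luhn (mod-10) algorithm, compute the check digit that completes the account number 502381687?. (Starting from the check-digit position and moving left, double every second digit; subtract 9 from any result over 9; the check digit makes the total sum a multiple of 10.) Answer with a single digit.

8

Partial digits right→left: 7 8 6 1 8 3 2 0 5
Double every second digit counting from the check-digit position (so the 1st, 3rd, 5th, ... of the partial from the right).
  doubled (with −9 where >9): 5 3 7 4 1 → sum 20
  kept as-is: 8 1 3 0 → sum 12
Total = 20 + 12 = 32.
Check digit = (10 − (32 mod 10)) mod 10 = 8.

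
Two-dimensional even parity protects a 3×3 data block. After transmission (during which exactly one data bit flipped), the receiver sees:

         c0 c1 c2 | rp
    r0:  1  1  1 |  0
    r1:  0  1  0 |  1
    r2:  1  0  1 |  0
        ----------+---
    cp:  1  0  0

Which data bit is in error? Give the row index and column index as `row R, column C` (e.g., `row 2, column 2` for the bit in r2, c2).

row 0, column 0

Recompute each row's even parity and compare to rp:
  r0: data parity 1, sent rp 0 → mismatch
  r1: data parity 1, sent rp 1 → ok
  r2: data parity 0, sent rp 0 → ok
Recompute each column's even parity and compare to cp:
  c0: data parity 0, sent cp 1 → mismatch
  c1: data parity 0, sent cp 0 → ok
  c2: data parity 0, sent cp 0 → ok
Exactly one row (r0) and one column (c0) fail → the flipped bit is at their intersection.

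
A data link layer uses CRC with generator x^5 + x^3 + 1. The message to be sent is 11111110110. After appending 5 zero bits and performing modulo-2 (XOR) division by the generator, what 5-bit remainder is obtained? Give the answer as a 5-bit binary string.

10000

Append 5 zeros: 1111111011000000. Divide by 101001 (XOR where the leading bit is 1):
  pos 0: 111111 XOR 101001 = 010110
  pos 1: 101101 XOR 101001 = 000100
  pos 4: 100011 XOR 101001 = 001010
  pos 6: 101000 XOR 101001 = 000001
Remainder (last 5 bits) = 10000. This is the CRC / FCS.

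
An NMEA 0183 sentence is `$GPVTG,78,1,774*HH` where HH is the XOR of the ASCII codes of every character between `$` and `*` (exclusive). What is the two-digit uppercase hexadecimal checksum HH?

74

XOR the ASCII codes of the payload characters:
  'G' = 0x47 → acc = 0x47
  'P' = 0x50 → acc = 0x17
  'V' = 0x56 → acc = 0x41
  'T' = 0x54 → acc = 0x15
  'G' = 0x47 → acc = 0x52
  ',' = 0x2C → acc = 0x7E
  '7' = 0x37 → acc = 0x49
  '8' = 0x38 → acc = 0x71
  ',' = 0x2C → acc = 0x5D
  '1' = 0x31 → acc = 0x6C
  ',' = 0x2C → acc = 0x40
  '7' = 0x37 → acc = 0x77
  '7' = 0x37 → acc = 0x40
  '4' = 0x34 → acc = 0x74
Checksum = 0x74.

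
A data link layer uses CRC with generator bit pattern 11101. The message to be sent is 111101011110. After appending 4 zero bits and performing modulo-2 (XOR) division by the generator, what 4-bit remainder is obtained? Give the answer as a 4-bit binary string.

Append 4 zeros: 1111010111100000. Divide by 11101 (XOR where the leading bit is 1):
  pos 0: 11110 XOR 11101 = 00011
  pos 3: 11101 XOR 11101 = 00000
  pos 8: 11100 XOR 11101 = 00001
Remainder (last 4 bits) = 1000. This is the CRC / FCS.

1000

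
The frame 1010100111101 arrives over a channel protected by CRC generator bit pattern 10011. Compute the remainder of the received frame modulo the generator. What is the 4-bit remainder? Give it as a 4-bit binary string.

0101

Modulo-2 division of 1010100111101 by 10011:
  pos 0: 10101 XOR 10011 = 00110
  pos 2: 11000 XOR 10011 = 01011
  pos 3: 10111 XOR 10011 = 00100
  pos 5: 10011 XOR 10011 = 00000
Remainder = 0101 (nonzero — an error is detected).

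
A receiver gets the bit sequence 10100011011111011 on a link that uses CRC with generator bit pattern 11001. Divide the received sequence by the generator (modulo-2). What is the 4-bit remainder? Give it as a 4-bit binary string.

Modulo-2 division of 10100011011111011 by 11001:
  pos 0: 10100 XOR 11001 = 01101
  pos 1: 11010 XOR 11001 = 00011
  pos 4: 11110 XOR 11001 = 00111
  pos 6: 11111 XOR 11001 = 00110
  pos 8: 11011 XOR 11001 = 00010
  pos 11: 10101 XOR 11001 = 01100
  pos 12: 11001 XOR 11001 = 00000
Remainder = 0000 (zero — the frame passes the CRC check).

0000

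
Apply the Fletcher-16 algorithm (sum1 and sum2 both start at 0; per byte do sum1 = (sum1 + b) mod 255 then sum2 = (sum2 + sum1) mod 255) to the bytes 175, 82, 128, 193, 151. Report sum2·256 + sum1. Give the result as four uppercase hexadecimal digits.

Running sums (mod 255):
  after byte 0 (175): sum1=175, sum2=175
  after byte 1 (82): sum1=2, sum2=177
  after byte 2 (128): sum1=130, sum2=52
  after byte 3 (193): sum1=68, sum2=120
  after byte 4 (151): sum1=219, sum2=84
Checksum = sum2·256 + sum1 = 84·256 + 219 = 21723 = 0x54DB.

54DB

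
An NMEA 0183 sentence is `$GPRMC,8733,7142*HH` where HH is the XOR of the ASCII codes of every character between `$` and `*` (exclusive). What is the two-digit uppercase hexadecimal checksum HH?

44

XOR the ASCII codes of the payload characters:
  'G' = 0x47 → acc = 0x47
  'P' = 0x50 → acc = 0x17
  'R' = 0x52 → acc = 0x45
  'M' = 0x4D → acc = 0x08
  'C' = 0x43 → acc = 0x4B
  ',' = 0x2C → acc = 0x67
  '8' = 0x38 → acc = 0x5F
  '7' = 0x37 → acc = 0x68
  '3' = 0x33 → acc = 0x5B
  '3' = 0x33 → acc = 0x68
  ',' = 0x2C → acc = 0x44
  '7' = 0x37 → acc = 0x73
  '1' = 0x31 → acc = 0x42
  '4' = 0x34 → acc = 0x76
  '2' = 0x32 → acc = 0x44
Checksum = 0x44.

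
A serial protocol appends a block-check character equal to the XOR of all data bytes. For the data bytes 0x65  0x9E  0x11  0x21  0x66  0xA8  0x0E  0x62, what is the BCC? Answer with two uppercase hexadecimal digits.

XOR the bytes together:
  start with 0x65
  0x65 ⊕ 0x9E = 0xFB
  0xFB ⊕ 0x11 = 0xEA
  0xEA ⊕ 0x21 = 0xCB
  0xCB ⊕ 0x66 = 0xAD
  0xAD ⊕ 0xA8 = 0x05
  0x05 ⊕ 0x0E = 0x0B
  0x0B ⊕ 0x62 = 0x69

69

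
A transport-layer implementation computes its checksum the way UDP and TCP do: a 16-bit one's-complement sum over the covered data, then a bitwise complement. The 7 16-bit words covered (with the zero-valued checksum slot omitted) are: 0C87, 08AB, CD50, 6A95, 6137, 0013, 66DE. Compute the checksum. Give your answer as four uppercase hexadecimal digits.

EABE

One's-complement addition (fold any carry out of bit 15 back into bit 0):
  0x0C87 + 0x08AB = 0x01532
  0x1532 + 0xCD50 = 0x0E282
  0xE282 + 0x6A95 = 0x14D17 → wrap carry → 0x4D18
  0x4D18 + 0x6137 = 0x0AE4F
  0xAE4F + 0x0013 = 0x0AE62
  0xAE62 + 0x66DE = 0x11540 → wrap carry → 0x1541
One's-complement sum = 0x1541.
Checksum = ~0x1541 & 0xFFFF = 0xEABE.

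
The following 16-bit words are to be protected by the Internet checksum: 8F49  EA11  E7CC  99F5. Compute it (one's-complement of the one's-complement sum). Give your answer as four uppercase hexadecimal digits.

One's-complement addition (fold any carry out of bit 15 back into bit 0):
  0x8F49 + 0xEA11 = 0x1795A → wrap carry → 0x795B
  0x795B + 0xE7CC = 0x16127 → wrap carry → 0x6128
  0x6128 + 0x99F5 = 0x0FB1D
One's-complement sum = 0xFB1D.
Checksum = ~0xFB1D & 0xFFFF = 0x04E2.

04E2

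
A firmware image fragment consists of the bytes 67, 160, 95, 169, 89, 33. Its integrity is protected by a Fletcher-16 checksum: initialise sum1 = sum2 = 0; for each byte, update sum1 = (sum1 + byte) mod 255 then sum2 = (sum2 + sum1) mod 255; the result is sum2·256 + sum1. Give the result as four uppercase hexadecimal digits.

Running sums (mod 255):
  after byte 0 (67): sum1=67, sum2=67
  after byte 1 (160): sum1=227, sum2=39
  after byte 2 (95): sum1=67, sum2=106
  after byte 3 (169): sum1=236, sum2=87
  after byte 4 (89): sum1=70, sum2=157
  after byte 5 (33): sum1=103, sum2=5
Checksum = sum2·256 + sum1 = 5·256 + 103 = 1383 = 0x0567.

0567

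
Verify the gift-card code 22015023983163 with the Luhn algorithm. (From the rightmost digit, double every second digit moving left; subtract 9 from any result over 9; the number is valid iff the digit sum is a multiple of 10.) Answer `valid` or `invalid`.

invalid

From the right, keep odd positions and double even positions (subtract 9 from any doubled value over 9):
  doubled (positions 2,4,...): 3 6 9 4 1 0 4 → sum 27
  kept (positions 1,3,...): 3 1 8 3 0 1 2 → sum 18
Total = 45.
45 mod 10 = 5, so the number is invalid.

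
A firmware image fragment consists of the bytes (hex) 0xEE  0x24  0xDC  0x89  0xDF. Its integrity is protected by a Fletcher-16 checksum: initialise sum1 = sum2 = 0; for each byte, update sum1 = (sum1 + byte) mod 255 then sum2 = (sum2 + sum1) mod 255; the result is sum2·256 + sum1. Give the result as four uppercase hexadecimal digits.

Running sums (mod 255):
  after byte 0 (0xEE): sum1=238, sum2=238
  after byte 1 (0x24): sum1=19, sum2=2
  after byte 2 (0xDC): sum1=239, sum2=241
  after byte 3 (0x89): sum1=121, sum2=107
  after byte 4 (0xDF): sum1=89, sum2=196
Checksum = sum2·256 + sum1 = 196·256 + 89 = 50265 = 0xC459.

C459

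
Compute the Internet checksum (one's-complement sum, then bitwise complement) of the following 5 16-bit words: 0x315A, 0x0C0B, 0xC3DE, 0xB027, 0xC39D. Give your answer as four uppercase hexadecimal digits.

One's-complement addition (fold any carry out of bit 15 back into bit 0):
  0x315A + 0x0C0B = 0x03D65
  0x3D65 + 0xC3DE = 0x10143 → wrap carry → 0x0144
  0x0144 + 0xB027 = 0x0B16B
  0xB16B + 0xC39D = 0x17508 → wrap carry → 0x7509
One's-complement sum = 0x7509.
Checksum = ~0x7509 & 0xFFFF = 0x8AF6.

8AF6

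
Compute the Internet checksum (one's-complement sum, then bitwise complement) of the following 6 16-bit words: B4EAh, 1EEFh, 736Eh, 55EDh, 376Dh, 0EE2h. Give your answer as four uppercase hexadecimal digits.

One's-complement addition (fold any carry out of bit 15 back into bit 0):
  0xB4EA + 0x1EEF = 0x0D3D9
  0xD3D9 + 0x736E = 0x14747 → wrap carry → 0x4748
  0x4748 + 0x55ED = 0x09D35
  0x9D35 + 0x376D = 0x0D4A2
  0xD4A2 + 0x0EE2 = 0x0E384
One's-complement sum = 0xE384.
Checksum = ~0xE384 & 0xFFFF = 0x1C7B.

1C7B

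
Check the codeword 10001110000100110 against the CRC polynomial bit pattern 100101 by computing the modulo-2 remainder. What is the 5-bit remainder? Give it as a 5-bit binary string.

00000

Modulo-2 division of 10001110000100110 by 100101:
  pos 0: 100011 XOR 100101 = 000110
  pos 3: 110100 XOR 100101 = 010001
  pos 4: 100010 XOR 100101 = 000111
  pos 7: 111010 XOR 100101 = 011111
  pos 8: 111110 XOR 100101 = 011011
  pos 9: 110111 XOR 100101 = 010010
  pos 10: 100101 XOR 100101 = 000000
Remainder = 00000 (zero — the frame passes the CRC check).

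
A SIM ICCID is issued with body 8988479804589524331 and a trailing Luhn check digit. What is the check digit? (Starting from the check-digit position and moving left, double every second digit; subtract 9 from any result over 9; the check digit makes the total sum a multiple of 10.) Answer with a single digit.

1

Partial digits right→left: 1 3 3 4 2 5 9 8 5 4 0 8 9 7 4 8 8 9 8
Double every second digit counting from the check-digit position (so the 1st, 3rd, 5th, ... of the partial from the right).
  doubled (with −9 where >9): 2 6 4 9 1 0 9 8 7 7 → sum 53
  kept as-is: 3 4 5 8 4 8 7 8 9 → sum 56
Total = 53 + 56 = 109.
Check digit = (10 − (109 mod 10)) mod 10 = 1.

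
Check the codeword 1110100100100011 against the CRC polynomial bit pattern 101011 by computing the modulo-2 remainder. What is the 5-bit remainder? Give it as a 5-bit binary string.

00000

Modulo-2 division of 1110100100100011 by 101011:
  pos 0: 111010 XOR 101011 = 010001
  pos 1: 100010 XOR 101011 = 001001
  pos 3: 100110 XOR 101011 = 001101
  pos 5: 110101 XOR 101011 = 011110
  pos 6: 111100 XOR 101011 = 010111
  pos 7: 101110 XOR 101011 = 000101
  pos 10: 101011 XOR 101011 = 000000
Remainder = 00000 (zero — the frame passes the CRC check).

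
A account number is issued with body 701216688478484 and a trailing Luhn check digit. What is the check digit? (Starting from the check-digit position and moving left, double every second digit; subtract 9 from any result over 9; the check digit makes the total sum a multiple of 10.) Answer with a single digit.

Partial digits right→left: 4 8 4 8 7 4 8 8 6 6 1 2 1 0 7
Double every second digit counting from the check-digit position (so the 1st, 3rd, 5th, ... of the partial from the right).
  doubled (with −9 where >9): 8 8 5 7 3 2 2 5 → sum 40
  kept as-is: 8 8 4 8 6 2 0 → sum 36
Total = 40 + 36 = 76.
Check digit = (10 − (76 mod 10)) mod 10 = 4.

4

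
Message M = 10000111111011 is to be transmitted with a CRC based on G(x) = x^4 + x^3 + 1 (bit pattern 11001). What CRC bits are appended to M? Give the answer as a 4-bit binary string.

Append 4 zeros: 100001111110110000. Divide by 11001 (XOR where the leading bit is 1):
  pos 0: 10000 XOR 11001 = 01001
  pos 1: 10011 XOR 11001 = 01010
  pos 2: 10101 XOR 11001 = 01100
  pos 3: 11001 XOR 11001 = 00000
  pos 8: 11101 XOR 11001 = 00100
  pos 10: 10010 XOR 11001 = 01011
  pos 11: 10110 XOR 11001 = 01111
  pos 12: 11110 XOR 11001 = 00111
Remainder (last 4 bits) = 1110. This is the CRC / FCS.

1110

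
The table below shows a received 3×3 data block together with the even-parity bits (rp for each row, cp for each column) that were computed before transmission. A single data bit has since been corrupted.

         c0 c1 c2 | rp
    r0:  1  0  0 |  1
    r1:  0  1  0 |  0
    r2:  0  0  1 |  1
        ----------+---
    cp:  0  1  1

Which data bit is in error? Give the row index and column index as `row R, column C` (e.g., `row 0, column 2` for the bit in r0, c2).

Recompute each row's even parity and compare to rp:
  r0: data parity 1, sent rp 1 → ok
  r1: data parity 1, sent rp 0 → mismatch
  r2: data parity 1, sent rp 1 → ok
Recompute each column's even parity and compare to cp:
  c0: data parity 1, sent cp 0 → mismatch
  c1: data parity 1, sent cp 1 → ok
  c2: data parity 1, sent cp 1 → ok
Exactly one row (r1) and one column (c0) fail → the flipped bit is at their intersection.

row 1, column 0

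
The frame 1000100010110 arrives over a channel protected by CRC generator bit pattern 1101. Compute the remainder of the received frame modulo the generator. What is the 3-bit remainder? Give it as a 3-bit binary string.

000

Modulo-2 division of 1000100010110 by 1101:
  pos 0: 1000 XOR 1101 = 0101
  pos 1: 1011 XOR 1101 = 0110
  pos 2: 1100 XOR 1101 = 0001
  pos 5: 1001 XOR 1101 = 0100
  pos 6: 1000 XOR 1101 = 0101
  pos 7: 1011 XOR 1101 = 0110
  pos 8: 1101 XOR 1101 = 0000
Remainder = 000 (zero — the frame passes the CRC check).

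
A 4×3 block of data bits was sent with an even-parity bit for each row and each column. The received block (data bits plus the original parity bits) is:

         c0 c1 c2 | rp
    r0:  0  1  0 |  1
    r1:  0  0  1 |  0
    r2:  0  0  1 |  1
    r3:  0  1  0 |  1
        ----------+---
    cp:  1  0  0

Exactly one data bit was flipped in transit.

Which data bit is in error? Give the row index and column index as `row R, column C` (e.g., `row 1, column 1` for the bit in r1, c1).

Recompute each row's even parity and compare to rp:
  r0: data parity 1, sent rp 1 → ok
  r1: data parity 1, sent rp 0 → mismatch
  r2: data parity 1, sent rp 1 → ok
  r3: data parity 1, sent rp 1 → ok
Recompute each column's even parity and compare to cp:
  c0: data parity 0, sent cp 1 → mismatch
  c1: data parity 0, sent cp 0 → ok
  c2: data parity 0, sent cp 0 → ok
Exactly one row (r1) and one column (c0) fail → the flipped bit is at their intersection.

row 1, column 0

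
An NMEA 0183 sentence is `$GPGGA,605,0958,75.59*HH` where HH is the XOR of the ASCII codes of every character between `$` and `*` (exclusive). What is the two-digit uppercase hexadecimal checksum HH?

6D

XOR the ASCII codes of the payload characters:
  'G' = 0x47 → acc = 0x47
  'P' = 0x50 → acc = 0x17
  'G' = 0x47 → acc = 0x50
  'G' = 0x47 → acc = 0x17
  'A' = 0x41 → acc = 0x56
  ',' = 0x2C → acc = 0x7A
  '6' = 0x36 → acc = 0x4C
  '0' = 0x30 → acc = 0x7C
  '5' = 0x35 → acc = 0x49
  ',' = 0x2C → acc = 0x65
  '0' = 0x30 → acc = 0x55
  '9' = 0x39 → acc = 0x6C
  '5' = 0x35 → acc = 0x59
  '8' = 0x38 → acc = 0x61
  ',' = 0x2C → acc = 0x4D
  '7' = 0x37 → acc = 0x7A
  '5' = 0x35 → acc = 0x4F
  '.' = 0x2E → acc = 0x61
  '5' = 0x35 → acc = 0x54
  '9' = 0x39 → acc = 0x6D
Checksum = 0x6D.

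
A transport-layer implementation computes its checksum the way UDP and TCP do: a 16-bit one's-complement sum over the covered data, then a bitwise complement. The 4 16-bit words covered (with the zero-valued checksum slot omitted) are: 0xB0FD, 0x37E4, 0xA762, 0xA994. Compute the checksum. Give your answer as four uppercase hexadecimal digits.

C626

One's-complement addition (fold any carry out of bit 15 back into bit 0):
  0xB0FD + 0x37E4 = 0x0E8E1
  0xE8E1 + 0xA762 = 0x19043 → wrap carry → 0x9044
  0x9044 + 0xA994 = 0x139D8 → wrap carry → 0x39D9
One's-complement sum = 0x39D9.
Checksum = ~0x39D9 & 0xFFFF = 0xC626.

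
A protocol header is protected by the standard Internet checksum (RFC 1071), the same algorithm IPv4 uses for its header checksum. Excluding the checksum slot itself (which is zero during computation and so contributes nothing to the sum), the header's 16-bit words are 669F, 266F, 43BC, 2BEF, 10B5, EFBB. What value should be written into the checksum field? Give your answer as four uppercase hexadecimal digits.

One's-complement addition (fold any carry out of bit 15 back into bit 0):
  0x669F + 0x266F = 0x08D0E
  0x8D0E + 0x43BC = 0x0D0CA
  0xD0CA + 0x2BEF = 0x0FCB9
  0xFCB9 + 0x10B5 = 0x10D6E → wrap carry → 0x0D6F
  0x0D6F + 0xEFBB = 0x0FD2A
One's-complement sum = 0xFD2A.
Checksum = ~0xFD2A & 0xFFFF = 0x02D5.

02D5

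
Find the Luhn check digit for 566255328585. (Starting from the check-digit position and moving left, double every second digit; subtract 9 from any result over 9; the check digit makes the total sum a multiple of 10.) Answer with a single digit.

Partial digits right→left: 5 8 5 8 2 3 5 5 2 6 6 5
Double every second digit counting from the check-digit position (so the 1st, 3rd, 5th, ... of the partial from the right).
  doubled (with −9 where >9): 1 1 4 1 4 3 → sum 14
  kept as-is: 8 8 3 5 6 5 → sum 35
Total = 14 + 35 = 49.
Check digit = (10 − (49 mod 10)) mod 10 = 1.

1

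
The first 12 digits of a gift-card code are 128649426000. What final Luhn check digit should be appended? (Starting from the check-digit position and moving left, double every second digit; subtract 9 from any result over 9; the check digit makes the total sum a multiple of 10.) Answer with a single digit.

Partial digits right→left: 0 0 0 6 2 4 9 4 6 8 2 1
Double every second digit counting from the check-digit position (so the 1st, 3rd, 5th, ... of the partial from the right).
  doubled (with −9 where >9): 0 0 4 9 3 4 → sum 20
  kept as-is: 0 6 4 4 8 1 → sum 23
Total = 20 + 23 = 43.
Check digit = (10 − (43 mod 10)) mod 10 = 7.

7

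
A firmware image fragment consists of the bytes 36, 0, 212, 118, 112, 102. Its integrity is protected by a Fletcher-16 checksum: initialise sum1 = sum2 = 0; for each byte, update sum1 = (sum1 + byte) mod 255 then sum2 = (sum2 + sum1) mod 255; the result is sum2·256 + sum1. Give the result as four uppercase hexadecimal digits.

Running sums (mod 255):
  after byte 0 (36): sum1=36, sum2=36
  after byte 1 (0): sum1=36, sum2=72
  after byte 2 (212): sum1=248, sum2=65
  after byte 3 (118): sum1=111, sum2=176
  after byte 4 (112): sum1=223, sum2=144
  after byte 5 (102): sum1=70, sum2=214
Checksum = sum2·256 + sum1 = 214·256 + 70 = 54854 = 0xD646.

D646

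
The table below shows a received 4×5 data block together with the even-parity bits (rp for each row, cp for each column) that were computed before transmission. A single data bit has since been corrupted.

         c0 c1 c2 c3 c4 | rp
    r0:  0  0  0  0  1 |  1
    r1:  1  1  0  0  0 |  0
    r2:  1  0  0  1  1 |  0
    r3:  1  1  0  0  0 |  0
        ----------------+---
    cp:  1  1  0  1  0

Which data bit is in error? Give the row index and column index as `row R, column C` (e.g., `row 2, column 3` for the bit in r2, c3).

row 2, column 1

Recompute each row's even parity and compare to rp:
  r0: data parity 1, sent rp 1 → ok
  r1: data parity 0, sent rp 0 → ok
  r2: data parity 1, sent rp 0 → mismatch
  r3: data parity 0, sent rp 0 → ok
Recompute each column's even parity and compare to cp:
  c0: data parity 1, sent cp 1 → ok
  c1: data parity 0, sent cp 1 → mismatch
  c2: data parity 0, sent cp 0 → ok
  c3: data parity 1, sent cp 1 → ok
  c4: data parity 0, sent cp 0 → ok
Exactly one row (r2) and one column (c1) fail → the flipped bit is at their intersection.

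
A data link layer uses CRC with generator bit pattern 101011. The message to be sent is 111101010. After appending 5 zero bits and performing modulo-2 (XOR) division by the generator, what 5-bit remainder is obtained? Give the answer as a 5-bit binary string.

00011

Append 5 zeros: 11110101000000. Divide by 101011 (XOR where the leading bit is 1):
  pos 0: 111101 XOR 101011 = 010110
  pos 1: 101100 XOR 101011 = 000111
  pos 4: 111100 XOR 101011 = 010111
  pos 5: 101110 XOR 101011 = 000101
  pos 8: 101000 XOR 101011 = 000011
Remainder (last 5 bits) = 00011. This is the CRC / FCS.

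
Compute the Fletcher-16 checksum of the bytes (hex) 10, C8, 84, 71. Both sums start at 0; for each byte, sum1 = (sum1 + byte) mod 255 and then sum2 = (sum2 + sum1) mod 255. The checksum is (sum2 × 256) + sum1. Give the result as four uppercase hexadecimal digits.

Running sums (mod 255):
  after byte 0 (10): sum1=16, sum2=16
  after byte 1 (C8): sum1=216, sum2=232
  after byte 2 (84): sum1=93, sum2=70
  after byte 3 (71): sum1=206, sum2=21
Checksum = sum2·256 + sum1 = 21·256 + 206 = 5582 = 0x15CE.

15CE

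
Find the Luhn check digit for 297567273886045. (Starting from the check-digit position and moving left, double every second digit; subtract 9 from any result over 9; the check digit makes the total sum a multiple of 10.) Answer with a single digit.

4

Partial digits right→left: 5 4 0 6 8 8 3 7 2 7 6 5 7 9 2
Double every second digit counting from the check-digit position (so the 1st, 3rd, 5th, ... of the partial from the right).
  doubled (with −9 where >9): 1 0 7 6 4 3 5 4 → sum 30
  kept as-is: 4 6 8 7 7 5 9 → sum 46
Total = 30 + 46 = 76.
Check digit = (10 − (76 mod 10)) mod 10 = 4.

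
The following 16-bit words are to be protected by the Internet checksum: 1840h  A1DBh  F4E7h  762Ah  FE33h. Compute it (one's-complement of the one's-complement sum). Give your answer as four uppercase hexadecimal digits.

DC9D

One's-complement addition (fold any carry out of bit 15 back into bit 0):
  0x1840 + 0xA1DB = 0x0BA1B
  0xBA1B + 0xF4E7 = 0x1AF02 → wrap carry → 0xAF03
  0xAF03 + 0x762A = 0x1252D → wrap carry → 0x252E
  0x252E + 0xFE33 = 0x12361 → wrap carry → 0x2362
One's-complement sum = 0x2362.
Checksum = ~0x2362 & 0xFFFF = 0xDC9D.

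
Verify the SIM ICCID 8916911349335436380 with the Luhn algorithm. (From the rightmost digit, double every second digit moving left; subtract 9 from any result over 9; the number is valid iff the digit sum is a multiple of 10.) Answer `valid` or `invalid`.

From the right, keep odd positions and double even positions (subtract 9 from any doubled value over 9):
  doubled (positions 2,4,...): 7 3 8 6 9 6 2 3 9 → sum 53
  kept (positions 1,3,...): 0 3 3 5 3 4 1 9 1 8 → sum 37
Total = 90.
90 mod 10 = 0, so the number is valid.

valid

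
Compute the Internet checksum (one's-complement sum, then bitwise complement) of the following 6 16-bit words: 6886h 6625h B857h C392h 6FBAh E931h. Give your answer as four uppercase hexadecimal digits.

One's-complement addition (fold any carry out of bit 15 back into bit 0):
  0x6886 + 0x6625 = 0x0CEAB
  0xCEAB + 0xB857 = 0x18702 → wrap carry → 0x8703
  0x8703 + 0xC392 = 0x14A95 → wrap carry → 0x4A96
  0x4A96 + 0x6FBA = 0x0BA50
  0xBA50 + 0xE931 = 0x1A381 → wrap carry → 0xA382
One's-complement sum = 0xA382.
Checksum = ~0xA382 & 0xFFFF = 0x5C7D.

5C7D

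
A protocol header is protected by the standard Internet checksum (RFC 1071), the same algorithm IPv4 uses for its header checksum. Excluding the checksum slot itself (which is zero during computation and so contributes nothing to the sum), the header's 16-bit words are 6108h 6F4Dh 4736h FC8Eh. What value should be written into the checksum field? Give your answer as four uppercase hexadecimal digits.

One's-complement addition (fold any carry out of bit 15 back into bit 0):
  0x6108 + 0x6F4D = 0x0D055
  0xD055 + 0x4736 = 0x1178B → wrap carry → 0x178C
  0x178C + 0xFC8E = 0x1141A → wrap carry → 0x141B
One's-complement sum = 0x141B.
Checksum = ~0x141B & 0xFFFF = 0xEBE4.

EBE4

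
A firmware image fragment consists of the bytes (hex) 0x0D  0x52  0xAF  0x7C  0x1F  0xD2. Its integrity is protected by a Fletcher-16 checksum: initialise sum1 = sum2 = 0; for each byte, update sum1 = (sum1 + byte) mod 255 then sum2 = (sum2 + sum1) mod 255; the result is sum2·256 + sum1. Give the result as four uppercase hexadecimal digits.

2F7D

Running sums (mod 255):
  after byte 0 (0x0D): sum1=13, sum2=13
  after byte 1 (0x52): sum1=95, sum2=108
  after byte 2 (0xAF): sum1=15, sum2=123
  after byte 3 (0x7C): sum1=139, sum2=7
  after byte 4 (0x1F): sum1=170, sum2=177
  after byte 5 (0xD2): sum1=125, sum2=47
Checksum = sum2·256 + sum1 = 47·256 + 125 = 12157 = 0x2F7D.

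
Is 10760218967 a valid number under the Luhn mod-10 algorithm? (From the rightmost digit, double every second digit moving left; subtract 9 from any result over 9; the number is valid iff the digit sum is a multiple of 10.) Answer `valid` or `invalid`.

invalid

From the right, keep odd positions and double even positions (subtract 9 from any doubled value over 9):
  doubled (positions 2,4,...): 3 7 4 3 0 → sum 17
  kept (positions 1,3,...): 7 9 1 0 7 1 → sum 25
Total = 42.
42 mod 10 = 2, so the number is invalid.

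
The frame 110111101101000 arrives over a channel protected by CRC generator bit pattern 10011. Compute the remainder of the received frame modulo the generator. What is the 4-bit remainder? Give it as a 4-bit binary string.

0000

Modulo-2 division of 110111101101000 by 10011:
  pos 0: 11011 XOR 10011 = 01000
  pos 1: 10001 XOR 10011 = 00010
  pos 4: 10101 XOR 10011 = 00110
  pos 6: 11010 XOR 10011 = 01001
  pos 7: 10011 XOR 10011 = 00000
Remainder = 0000 (zero — the frame passes the CRC check).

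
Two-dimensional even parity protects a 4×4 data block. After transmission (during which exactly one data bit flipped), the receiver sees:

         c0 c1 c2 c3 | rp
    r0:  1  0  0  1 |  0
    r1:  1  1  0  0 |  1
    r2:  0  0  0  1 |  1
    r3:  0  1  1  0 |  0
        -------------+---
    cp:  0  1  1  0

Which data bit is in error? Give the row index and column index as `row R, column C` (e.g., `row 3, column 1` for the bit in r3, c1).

Recompute each row's even parity and compare to rp:
  r0: data parity 0, sent rp 0 → ok
  r1: data parity 0, sent rp 1 → mismatch
  r2: data parity 1, sent rp 1 → ok
  r3: data parity 0, sent rp 0 → ok
Recompute each column's even parity and compare to cp:
  c0: data parity 0, sent cp 0 → ok
  c1: data parity 0, sent cp 1 → mismatch
  c2: data parity 1, sent cp 1 → ok
  c3: data parity 0, sent cp 0 → ok
Exactly one row (r1) and one column (c1) fail → the flipped bit is at their intersection.

row 1, column 1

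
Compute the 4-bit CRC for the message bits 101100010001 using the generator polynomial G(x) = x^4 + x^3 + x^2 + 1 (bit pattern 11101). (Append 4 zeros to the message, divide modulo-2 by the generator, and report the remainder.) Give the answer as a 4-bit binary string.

0100

Append 4 zeros: 1011000100010000. Divide by 11101 (XOR where the leading bit is 1):
  pos 0: 10110 XOR 11101 = 01011
  pos 1: 10110 XOR 11101 = 01011
  pos 2: 10110 XOR 11101 = 01011
  pos 3: 10111 XOR 11101 = 01010
  pos 4: 10100 XOR 11101 = 01001
  pos 5: 10010 XOR 11101 = 01111
  pos 6: 11110 XOR 11101 = 00011
  pos 9: 11100 XOR 11101 = 00001
Remainder (last 4 bits) = 0100. This is the CRC / FCS.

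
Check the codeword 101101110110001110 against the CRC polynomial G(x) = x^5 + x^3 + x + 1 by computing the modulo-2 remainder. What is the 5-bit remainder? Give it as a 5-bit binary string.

10011

Modulo-2 division of 101101110110001110 by 101011:
  pos 0: 101101 XOR 101011 = 000110
  pos 3: 110110 XOR 101011 = 011101
  pos 4: 111011 XOR 101011 = 010000
  pos 5: 100001 XOR 101011 = 001010
  pos 7: 101000 XOR 101011 = 000011
  pos 11: 110111 XOR 101011 = 011100
  pos 12: 111000 XOR 101011 = 010011
Remainder = 10011 (nonzero — an error is detected).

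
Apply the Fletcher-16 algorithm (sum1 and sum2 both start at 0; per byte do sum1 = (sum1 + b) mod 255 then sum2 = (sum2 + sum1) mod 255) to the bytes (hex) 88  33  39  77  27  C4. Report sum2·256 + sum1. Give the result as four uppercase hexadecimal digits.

9158

Running sums (mod 255):
  after byte 0 (88): sum1=136, sum2=136
  after byte 1 (33): sum1=187, sum2=68
  after byte 2 (39): sum1=244, sum2=57
  after byte 3 (77): sum1=108, sum2=165
  after byte 4 (27): sum1=147, sum2=57
  after byte 5 (C4): sum1=88, sum2=145
Checksum = sum2·256 + sum1 = 145·256 + 88 = 37208 = 0x9158.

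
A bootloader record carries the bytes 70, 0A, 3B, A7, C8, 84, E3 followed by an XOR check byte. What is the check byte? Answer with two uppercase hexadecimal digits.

49

XOR the bytes together:
  start with 0x70
  0x70 ⊕ 0x0A = 0x7A
  0x7A ⊕ 0x3B = 0x41
  0x41 ⊕ 0xA7 = 0xE6
  0xE6 ⊕ 0xC8 = 0x2E
  0x2E ⊕ 0x84 = 0xAA
  0xAA ⊕ 0xE3 = 0x49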